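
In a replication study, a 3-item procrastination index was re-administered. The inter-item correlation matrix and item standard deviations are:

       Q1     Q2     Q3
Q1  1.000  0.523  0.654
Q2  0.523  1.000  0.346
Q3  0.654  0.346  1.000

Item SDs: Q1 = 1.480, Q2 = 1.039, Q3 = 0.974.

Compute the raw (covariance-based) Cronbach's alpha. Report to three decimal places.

Cronbach's alpha = 0.748

Σσ²ᵢ = 1.480² + 1.039² + 0.974² = 4.2186
Covariances σ_ij = r_ij · s_i · s_j:
  σ(Q1,Q2) = 0.523 × 1.480 × 1.039 = 0.8042
  σ(Q1,Q3) = 0.654 × 1.480 × 0.974 = 0.9428
  σ(Q2,Q3) = 0.346 × 1.039 × 0.974 = 0.3501
σ²_T = Σσ²ᵢ + 2·Σσ_ij = 4.2186 + 2 × 2.0971 = 8.4128
α = (3/2)·(1 − 4.2186/8.4128) = 0.748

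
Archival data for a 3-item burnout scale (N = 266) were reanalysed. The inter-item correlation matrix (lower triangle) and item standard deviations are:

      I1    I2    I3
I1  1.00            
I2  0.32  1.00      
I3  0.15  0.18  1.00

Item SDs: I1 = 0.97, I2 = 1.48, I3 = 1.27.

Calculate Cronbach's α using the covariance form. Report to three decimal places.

Σσ²ᵢ = 0.97² + 1.48² + 1.27² = 4.7442
Covariances σ_ij = r_ij · s_i · s_j:
  σ(I1,I2) = 0.32 × 0.97 × 1.48 = 0.4594
  σ(I1,I3) = 0.15 × 0.97 × 1.27 = 0.1848
  σ(I2,I3) = 0.18 × 1.48 × 1.27 = 0.3383
σ²_T = Σσ²ᵢ + 2·Σσ_ij = 4.7442 + 2 × 0.9825 = 6.7092
α = (3/2)·(1 − 4.7442/6.7092) = 0.439

Cronbach's α = 0.439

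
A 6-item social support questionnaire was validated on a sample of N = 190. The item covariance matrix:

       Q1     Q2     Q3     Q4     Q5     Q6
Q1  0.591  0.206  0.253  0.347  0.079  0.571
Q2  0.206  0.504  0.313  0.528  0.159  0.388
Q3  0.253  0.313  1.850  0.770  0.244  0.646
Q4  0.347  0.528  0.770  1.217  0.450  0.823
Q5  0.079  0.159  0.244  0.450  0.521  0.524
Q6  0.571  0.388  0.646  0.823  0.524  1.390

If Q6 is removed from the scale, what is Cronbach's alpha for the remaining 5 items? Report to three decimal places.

α = 0.736

Remaining items: Q1, Q2, Q3, Q4, Q5 (k = 5).
sum of item variances = 0.591 + 0.504 + 1.850 + 1.217 + 0.521 = 4.683
σ²_total = 4.683 + 2 × 3.349 = 11.381
α (item deleted) = (5/4)·(1 − 4.683/11.381) = 0.736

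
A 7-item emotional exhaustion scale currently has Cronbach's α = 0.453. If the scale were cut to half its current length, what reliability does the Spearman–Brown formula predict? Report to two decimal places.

predicted reliability = 0.29

Length factor m = 1/2
α' = m·α / (1 − (1−m)·α)
   = 1/2 × 0.453 / (1 − (1 − 1/2) × 0.453)
   = 0.2265 / 0.7735 = 0.29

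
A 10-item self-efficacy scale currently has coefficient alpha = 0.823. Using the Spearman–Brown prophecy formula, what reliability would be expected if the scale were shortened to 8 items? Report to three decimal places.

Length factor m = 8/10 = 0.8000
α' = m·α / (1 − (1−m)·α)
   = 8/10 × 0.823 / (1 − (1 − 8/10) × 0.823)
   = 0.6584 / 0.8354 = 0.788

predicted reliability = 0.788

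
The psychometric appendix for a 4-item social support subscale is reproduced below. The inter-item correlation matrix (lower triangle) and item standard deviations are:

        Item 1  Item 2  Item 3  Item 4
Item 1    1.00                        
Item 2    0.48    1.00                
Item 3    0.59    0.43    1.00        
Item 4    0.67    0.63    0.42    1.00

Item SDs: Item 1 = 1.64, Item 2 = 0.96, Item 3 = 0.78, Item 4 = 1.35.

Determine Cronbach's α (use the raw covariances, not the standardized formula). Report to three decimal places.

Σσ²ᵢ = 1.64² + 0.96² + 0.78² + 1.35² = 6.0421
Covariances σ_ij = r_ij · s_i · s_j:
  σ(Item 1,Item 2) = 0.48 × 1.64 × 0.96 = 0.7557
  σ(Item 1,Item 3) = 0.59 × 1.64 × 0.78 = 0.7547
  σ(Item 1,Item 4) = 0.67 × 1.64 × 1.35 = 1.4834
  σ(Item 2,Item 3) = 0.43 × 0.96 × 0.78 = 0.3220
  σ(Item 2,Item 4) = 0.63 × 0.96 × 1.35 = 0.8165
  σ(Item 3,Item 4) = 0.42 × 0.78 × 1.35 = 0.4423
σ²_T = Σσ²ᵢ + 2·Σσ_ij = 6.0421 + 2 × 4.5746 = 15.1913
α = (4/3)·(1 − 6.0421/15.1913) = 0.803

α = 0.803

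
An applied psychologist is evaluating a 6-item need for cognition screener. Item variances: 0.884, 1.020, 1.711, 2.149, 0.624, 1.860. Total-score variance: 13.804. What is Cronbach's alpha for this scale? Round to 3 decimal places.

α = 0.483

Σσ²ᵢ = 0.884 + 1.020 + 1.711 + 2.149 + 0.624 + 1.860 = 8.248
α = (k/(k−1))·(1 − Σσ²ᵢ/total variance) = (6/5)·(1 − 8.248/13.804) = 0.483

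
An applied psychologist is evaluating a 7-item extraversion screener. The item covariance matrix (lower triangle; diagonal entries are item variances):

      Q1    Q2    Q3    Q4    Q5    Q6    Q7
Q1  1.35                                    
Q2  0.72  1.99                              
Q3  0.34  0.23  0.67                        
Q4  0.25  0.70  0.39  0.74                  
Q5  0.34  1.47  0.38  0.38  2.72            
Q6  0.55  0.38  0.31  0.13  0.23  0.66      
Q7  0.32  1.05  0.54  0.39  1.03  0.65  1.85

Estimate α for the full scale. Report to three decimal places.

α = 0.798

sum of item variances = 1.35 + 1.99 + 0.67 + 0.74 + 2.72 + 0.66 + 1.85 = 9.98
Sum of the distinct covariances = 10.78
Var(T) = 9.98 + 2 × 10.78 = 31.54
α = (k/(k−1))·(1 − sum of item variances/Var(T)) = (7/6)·(1 − 9.98/31.54) = 0.798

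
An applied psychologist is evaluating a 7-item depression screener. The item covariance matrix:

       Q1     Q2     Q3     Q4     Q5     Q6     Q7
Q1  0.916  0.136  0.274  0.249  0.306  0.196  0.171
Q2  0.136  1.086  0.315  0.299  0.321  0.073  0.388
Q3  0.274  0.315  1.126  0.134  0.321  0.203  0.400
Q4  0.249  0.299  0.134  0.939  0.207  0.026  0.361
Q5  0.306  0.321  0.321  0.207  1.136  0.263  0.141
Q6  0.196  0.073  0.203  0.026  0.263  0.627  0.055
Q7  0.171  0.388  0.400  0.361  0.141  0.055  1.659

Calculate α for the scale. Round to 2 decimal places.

Σσᵢ² = 0.916 + 1.086 + 1.126 + 0.939 + 1.136 + 0.627 + 1.659 = 7.489
Sum of the distinct covariances = 4.839
total variance = 7.489 + 2 × 4.839 = 17.167
α = (k/(k−1))·(1 − Σσᵢ²/total variance) = (7/6)·(1 − 7.489/17.167) = 0.66

α = 0.66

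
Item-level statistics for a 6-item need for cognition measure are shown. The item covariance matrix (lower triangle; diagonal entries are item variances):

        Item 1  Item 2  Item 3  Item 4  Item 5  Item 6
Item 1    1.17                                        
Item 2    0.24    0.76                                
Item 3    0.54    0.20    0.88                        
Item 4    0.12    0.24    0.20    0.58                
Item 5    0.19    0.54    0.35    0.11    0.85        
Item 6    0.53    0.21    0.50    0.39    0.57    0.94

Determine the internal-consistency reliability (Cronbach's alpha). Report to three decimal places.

Σσ²ᵢ = 1.17 + 0.76 + 0.88 + 0.58 + 0.85 + 0.94 = 5.18
Sum of off-diagonal covariances = 4.93
total variance = 5.18 + 2 × 4.93 = 15.04
α = (k/(k−1))·(1 − Σσ²ᵢ/total variance) = (6/5)·(1 − 5.18/15.04) = 0.787

Cronbach's alpha = 0.787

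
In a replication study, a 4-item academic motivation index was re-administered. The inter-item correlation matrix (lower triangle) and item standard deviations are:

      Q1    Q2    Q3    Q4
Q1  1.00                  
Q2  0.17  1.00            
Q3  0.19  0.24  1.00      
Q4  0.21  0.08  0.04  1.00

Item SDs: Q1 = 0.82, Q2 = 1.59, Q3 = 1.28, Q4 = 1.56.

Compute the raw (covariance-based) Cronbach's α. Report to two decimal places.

Cronbach's α = 0.38

Σσ²ᵢ = 0.82² + 1.59² + 1.28² + 1.56² = 7.2725
Covariances σ_ij = r_ij · s_i · s_j:
  σ(Q1,Q2) = 0.17 × 0.82 × 1.59 = 0.2216
  σ(Q1,Q3) = 0.19 × 0.82 × 1.28 = 0.1994
  σ(Q1,Q4) = 0.21 × 0.82 × 1.56 = 0.2686
  σ(Q2,Q3) = 0.24 × 1.59 × 1.28 = 0.4884
  σ(Q2,Q4) = 0.08 × 1.59 × 1.56 = 0.1984
  σ(Q3,Q4) = 0.04 × 1.28 × 1.56 = 0.0799
σ²_T = Σσ²ᵢ + 2·Σσ_ij = 7.2725 + 2 × 1.4563 = 10.1851
α = (4/3)·(1 − 7.2725/10.1851) = 0.38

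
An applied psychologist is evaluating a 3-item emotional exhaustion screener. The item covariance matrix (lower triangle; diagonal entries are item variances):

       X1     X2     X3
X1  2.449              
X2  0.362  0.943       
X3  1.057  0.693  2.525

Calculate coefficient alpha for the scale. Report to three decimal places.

coefficient alpha = 0.625

sum of item variances = 2.449 + 0.943 + 2.525 = 5.917
Sum of off-diagonal covariances = 2.112
σ²_total = 5.917 + 2 × 2.112 = 10.141
α = (k/(k−1))·(1 − sum of item variances/σ²_total) = (3/2)·(1 − 5.917/10.141) = 0.625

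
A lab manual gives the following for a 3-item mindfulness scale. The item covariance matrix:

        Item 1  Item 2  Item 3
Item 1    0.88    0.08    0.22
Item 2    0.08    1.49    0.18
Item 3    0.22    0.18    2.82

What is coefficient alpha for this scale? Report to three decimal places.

α = 0.234

ΣVar(i) = 0.88 + 1.49 + 2.82 = 5.19
Sum of off-diagonal covariances = 0.48
Var(T) = 5.19 + 2 × 0.48 = 6.15
α = (k/(k−1))·(1 − ΣVar(i)/Var(T)) = (3/2)·(1 − 5.19/6.15) = 0.234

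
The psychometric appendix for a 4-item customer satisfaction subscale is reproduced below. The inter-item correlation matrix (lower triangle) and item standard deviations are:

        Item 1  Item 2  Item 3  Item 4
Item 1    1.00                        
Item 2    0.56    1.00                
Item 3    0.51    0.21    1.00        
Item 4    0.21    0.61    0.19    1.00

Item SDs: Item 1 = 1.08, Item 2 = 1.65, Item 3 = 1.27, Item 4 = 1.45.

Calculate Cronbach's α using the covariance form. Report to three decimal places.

Cronbach's α = 0.706

Σσ²ᵢ = 1.08² + 1.65² + 1.27² + 1.45² = 7.6043
Covariances σ_ij = r_ij · s_i · s_j:
  σ(Item 1,Item 2) = 0.56 × 1.08 × 1.65 = 0.9979
  σ(Item 1,Item 3) = 0.51 × 1.08 × 1.27 = 0.6995
  σ(Item 1,Item 4) = 0.21 × 1.08 × 1.45 = 0.3289
  σ(Item 2,Item 3) = 0.21 × 1.65 × 1.27 = 0.4401
  σ(Item 2,Item 4) = 0.61 × 1.65 × 1.45 = 1.4594
  σ(Item 3,Item 4) = 0.19 × 1.27 × 1.45 = 0.3499
σ²_T = Σσ²ᵢ + 2·Σσ_ij = 7.6043 + 2 × 4.2757 = 16.1557
α = (4/3)·(1 − 7.6043/16.1557) = 0.706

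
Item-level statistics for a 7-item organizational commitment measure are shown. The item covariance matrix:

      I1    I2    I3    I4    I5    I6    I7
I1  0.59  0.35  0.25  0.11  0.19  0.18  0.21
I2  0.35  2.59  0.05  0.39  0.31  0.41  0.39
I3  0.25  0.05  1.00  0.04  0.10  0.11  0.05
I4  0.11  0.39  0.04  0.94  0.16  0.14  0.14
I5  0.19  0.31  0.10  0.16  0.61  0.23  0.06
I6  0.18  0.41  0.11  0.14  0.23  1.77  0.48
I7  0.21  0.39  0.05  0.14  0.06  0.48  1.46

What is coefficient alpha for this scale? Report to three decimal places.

Σσ²ᵢ = 0.59 + 2.59 + 1.00 + 0.94 + 0.61 + 1.77 + 1.46 = 8.96
Sum of off-diagonal covariances = 4.35
Var(T) = 8.96 + 2 × 4.35 = 17.66
α = (k/(k−1))·(1 − Σσ²ᵢ/Var(T)) = (7/6)·(1 − 8.96/17.66) = 0.575

coefficient alpha = 0.575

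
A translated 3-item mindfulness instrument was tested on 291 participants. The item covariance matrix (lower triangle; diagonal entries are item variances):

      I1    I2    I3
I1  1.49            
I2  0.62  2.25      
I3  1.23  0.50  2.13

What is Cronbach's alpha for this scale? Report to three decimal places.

Σσ²ᵢ = 1.49 + 2.25 + 2.13 = 5.87
Sum of the distinct covariances = 2.35
σ²_total = 5.87 + 2 × 2.35 = 10.57
α = (k/(k−1))·(1 − Σσ²ᵢ/σ²_total) = (3/2)·(1 − 5.87/10.57) = 0.667

α = 0.667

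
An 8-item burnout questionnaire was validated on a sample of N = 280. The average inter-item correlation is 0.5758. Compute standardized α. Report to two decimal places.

Standardized α = k·r̄ / (1 + (k−1)·r̄) = 8 × 0.5758 / (1 + 7 × 0.5758)
  = 4.6064 / 5.0306 = 0.92

α = 0.92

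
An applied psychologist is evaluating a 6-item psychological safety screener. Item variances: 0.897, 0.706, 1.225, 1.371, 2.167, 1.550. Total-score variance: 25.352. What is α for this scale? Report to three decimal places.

α = 0.825

sum of item variances = 0.897 + 0.706 + 1.225 + 1.371 + 2.167 + 1.550 = 7.916
α = (k/(k−1))·(1 − sum of item variances/total variance) = (6/5)·(1 − 7.916/25.352) = 0.825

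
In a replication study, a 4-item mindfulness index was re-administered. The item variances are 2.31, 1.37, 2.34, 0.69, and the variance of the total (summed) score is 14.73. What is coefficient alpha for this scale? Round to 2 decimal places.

coefficient alpha = 0.73

Σσ²ᵢ = 2.31 + 1.37 + 2.34 + 0.69 = 6.71
α = (k/(k−1))·(1 − Σσ²ᵢ/Var(T)) = (4/3)·(1 − 6.71/14.73) = 0.73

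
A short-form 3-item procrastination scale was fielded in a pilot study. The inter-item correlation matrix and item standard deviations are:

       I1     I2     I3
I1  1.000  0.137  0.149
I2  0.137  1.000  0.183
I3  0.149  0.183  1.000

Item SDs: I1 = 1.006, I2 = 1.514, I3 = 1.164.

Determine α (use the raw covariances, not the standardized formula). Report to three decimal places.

Σσ²ᵢ = 1.006² + 1.514² + 1.164² = 4.6591
Covariances σ_ij = r_ij · s_i · s_j:
  σ(I1,I2) = 0.137 × 1.006 × 1.514 = 0.2087
  σ(I1,I3) = 0.149 × 1.006 × 1.164 = 0.1745
  σ(I2,I3) = 0.183 × 1.514 × 1.164 = 0.3225
σ²_T = Σσ²ᵢ + 2·Σσ_ij = 4.6591 + 2 × 0.7057 = 6.0705
α = (3/2)·(1 − 4.6591/6.0705) = 0.349

α = 0.349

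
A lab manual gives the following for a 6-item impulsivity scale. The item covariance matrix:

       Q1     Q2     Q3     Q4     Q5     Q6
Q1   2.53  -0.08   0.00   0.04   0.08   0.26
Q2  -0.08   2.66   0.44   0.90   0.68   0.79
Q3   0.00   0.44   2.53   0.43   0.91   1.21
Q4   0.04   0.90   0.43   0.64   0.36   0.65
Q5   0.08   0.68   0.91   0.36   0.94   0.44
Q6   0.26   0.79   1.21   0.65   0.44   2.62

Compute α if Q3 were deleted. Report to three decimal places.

Remaining items: Q1, Q2, Q4, Q5, Q6 (k = 5).
Σσᵢ² = 2.53 + 2.66 + 0.64 + 0.94 + 2.62 = 9.39
σ²_T = 9.39 + 2 × 4.12 = 17.63
α (item deleted) = (5/4)·(1 − 9.39/17.63) = 0.584

α = 0.584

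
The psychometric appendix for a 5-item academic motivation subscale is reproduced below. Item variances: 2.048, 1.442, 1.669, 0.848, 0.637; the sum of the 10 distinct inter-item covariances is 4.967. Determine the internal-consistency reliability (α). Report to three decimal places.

α = 0.749

sum of item variances = 2.048 + 1.442 + 1.669 + 0.848 + 0.637 = 6.644
Sum of distinct covariances = 4.967
total variance = sum of item variances + 2·Σcov = 6.644 + 2 × 4.967 = 16.578
α = (5/4)·(1 − 6.644/16.578) = 0.749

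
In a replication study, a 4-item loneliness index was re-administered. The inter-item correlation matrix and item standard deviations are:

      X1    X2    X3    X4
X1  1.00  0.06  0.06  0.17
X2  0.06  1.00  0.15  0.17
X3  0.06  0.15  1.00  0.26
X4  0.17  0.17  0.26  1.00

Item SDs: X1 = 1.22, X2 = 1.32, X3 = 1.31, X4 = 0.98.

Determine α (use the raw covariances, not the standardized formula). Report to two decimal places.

α = 0.39

Σσ²ᵢ = 1.22² + 1.32² + 1.31² + 0.98² = 5.9073
Covariances σ_ij = r_ij · s_i · s_j:
  σ(X1,X2) = 0.06 × 1.22 × 1.32 = 0.0966
  σ(X1,X3) = 0.06 × 1.22 × 1.31 = 0.0959
  σ(X1,X4) = 0.17 × 1.22 × 0.98 = 0.2033
  σ(X2,X3) = 0.15 × 1.32 × 1.31 = 0.2594
  σ(X2,X4) = 0.17 × 1.32 × 0.98 = 0.2199
  σ(X3,X4) = 0.26 × 1.31 × 0.98 = 0.3338
σ²_T = Σσ²ᵢ + 2·Σσ_ij = 5.9073 + 2 × 1.2089 = 8.3251
α = (4/3)·(1 − 5.9073/8.3251) = 0.39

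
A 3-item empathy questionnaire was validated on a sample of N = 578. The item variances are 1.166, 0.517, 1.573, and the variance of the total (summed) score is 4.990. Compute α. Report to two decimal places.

sum of item variances = 1.166 + 0.517 + 1.573 = 3.256
α = (k/(k−1))·(1 − sum of item variances/Var(T)) = (3/2)·(1 − 3.256/4.990) = 0.52

α = 0.52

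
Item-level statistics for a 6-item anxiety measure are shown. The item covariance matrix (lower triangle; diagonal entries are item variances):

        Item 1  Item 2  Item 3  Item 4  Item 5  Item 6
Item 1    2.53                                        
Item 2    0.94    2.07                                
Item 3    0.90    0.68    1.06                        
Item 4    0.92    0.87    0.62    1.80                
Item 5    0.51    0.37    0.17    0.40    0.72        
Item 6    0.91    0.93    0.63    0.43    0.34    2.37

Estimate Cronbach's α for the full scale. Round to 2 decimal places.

sum of item variances = 2.53 + 2.07 + 1.06 + 1.80 + 0.72 + 2.37 = 10.55
Σ_{i<j} σ_ij = 9.62
total variance = 10.55 + 2 × 9.62 = 29.79
α = (k/(k−1))·(1 − sum of item variances/total variance) = (6/5)·(1 − 10.55/29.79) = 0.78

α = 0.78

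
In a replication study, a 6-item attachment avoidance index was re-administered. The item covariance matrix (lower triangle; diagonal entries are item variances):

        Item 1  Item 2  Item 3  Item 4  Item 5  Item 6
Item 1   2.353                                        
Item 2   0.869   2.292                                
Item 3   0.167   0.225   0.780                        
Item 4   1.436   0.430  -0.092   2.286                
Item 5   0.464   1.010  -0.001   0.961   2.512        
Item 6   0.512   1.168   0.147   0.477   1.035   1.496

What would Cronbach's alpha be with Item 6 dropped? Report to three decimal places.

Cronbach's alpha = 0.646

Remaining items: Item 1, Item 2, Item 3, Item 4, Item 5 (k = 5).
ΣVar(i) = 2.353 + 2.292 + 0.780 + 2.286 + 2.512 = 10.223
σ²_T = 10.223 + 2 × 5.469 = 21.161
α (item deleted) = (5/4)·(1 − 10.223/21.161) = 0.646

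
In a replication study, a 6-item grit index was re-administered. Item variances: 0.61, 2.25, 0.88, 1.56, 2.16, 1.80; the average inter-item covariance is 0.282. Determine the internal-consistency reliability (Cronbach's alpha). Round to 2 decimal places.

Σσ²ᵢ = 0.61 + 2.25 + 0.88 + 1.56 + 2.16 + 1.80 = 9.26
Sum of the 15 distinct covariances = 15 × 0.282 = 4.230
Var(T) = Σσ²ᵢ + 2·Σcov = 9.26 + 2 × 4.230 = 17.720
α = (6/5)·(1 − 9.26/17.720) = 0.57

Cronbach's alpha = 0.57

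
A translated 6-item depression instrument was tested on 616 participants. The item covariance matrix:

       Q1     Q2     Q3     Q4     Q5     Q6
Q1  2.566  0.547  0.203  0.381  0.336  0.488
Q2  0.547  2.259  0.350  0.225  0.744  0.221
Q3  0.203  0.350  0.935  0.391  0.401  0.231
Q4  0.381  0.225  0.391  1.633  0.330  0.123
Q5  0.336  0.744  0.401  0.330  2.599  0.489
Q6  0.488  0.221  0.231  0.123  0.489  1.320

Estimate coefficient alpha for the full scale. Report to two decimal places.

sum of item variances = 2.566 + 2.259 + 0.935 + 1.633 + 2.599 + 1.320 = 11.312
Sum of the distinct covariances = 5.460
σ²_total = 11.312 + 2 × 5.460 = 22.232
α = (k/(k−1))·(1 − sum of item variances/σ²_total) = (6/5)·(1 − 11.312/22.232) = 0.59

coefficient alpha = 0.59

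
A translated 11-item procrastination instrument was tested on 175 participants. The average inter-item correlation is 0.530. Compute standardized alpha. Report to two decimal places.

α = 0.93

Standardized α = k·r̄ / (1 + (k−1)·r̄) = 11 × 0.530 / (1 + 10 × 0.530)
  = 5.8300 / 6.3000 = 0.93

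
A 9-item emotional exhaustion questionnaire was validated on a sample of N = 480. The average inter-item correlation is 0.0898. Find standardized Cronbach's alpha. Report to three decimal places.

Standardized α = k·r̄ / (1 + (k−1)·r̄) = 9 × 0.0898 / (1 + 8 × 0.0898)
  = 0.8082 / 1.7184 = 0.470

α = 0.470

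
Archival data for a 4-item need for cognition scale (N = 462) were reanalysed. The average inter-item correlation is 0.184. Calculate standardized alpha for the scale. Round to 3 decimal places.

standardized alpha = 0.474

Standardized α = k·r̄ / (1 + (k−1)·r̄) = 4 × 0.184 / (1 + 3 × 0.184)
  = 0.7360 / 1.5520 = 0.474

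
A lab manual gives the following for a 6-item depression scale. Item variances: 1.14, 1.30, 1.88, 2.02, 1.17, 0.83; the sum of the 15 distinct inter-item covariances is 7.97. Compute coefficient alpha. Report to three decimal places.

coefficient alpha = 0.788

Σσ²ᵢ = 1.14 + 1.30 + 1.88 + 2.02 + 1.17 + 0.83 = 8.34
Sum of distinct covariances = 7.97
Var(T) = Σσ²ᵢ + 2·Σcov = 8.34 + 2 × 7.97 = 24.28
α = (6/5)·(1 − 8.34/24.28) = 0.788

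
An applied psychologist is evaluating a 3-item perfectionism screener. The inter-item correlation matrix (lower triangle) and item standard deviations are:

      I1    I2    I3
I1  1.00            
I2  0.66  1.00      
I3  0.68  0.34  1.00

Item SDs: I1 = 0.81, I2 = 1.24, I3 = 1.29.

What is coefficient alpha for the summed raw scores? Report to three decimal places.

α = 0.748

Σσ²ᵢ = 0.81² + 1.24² + 1.29² = 3.8578
Covariances σ_ij = r_ij · s_i · s_j:
  σ(I1,I2) = 0.66 × 0.81 × 1.24 = 0.6629
  σ(I1,I3) = 0.68 × 0.81 × 1.29 = 0.7105
  σ(I2,I3) = 0.34 × 1.24 × 1.29 = 0.5439
σ²_T = Σσ²ᵢ + 2·Σσ_ij = 3.8578 + 2 × 1.9173 = 7.6924
α = (3/2)·(1 − 3.8578/7.6924) = 0.748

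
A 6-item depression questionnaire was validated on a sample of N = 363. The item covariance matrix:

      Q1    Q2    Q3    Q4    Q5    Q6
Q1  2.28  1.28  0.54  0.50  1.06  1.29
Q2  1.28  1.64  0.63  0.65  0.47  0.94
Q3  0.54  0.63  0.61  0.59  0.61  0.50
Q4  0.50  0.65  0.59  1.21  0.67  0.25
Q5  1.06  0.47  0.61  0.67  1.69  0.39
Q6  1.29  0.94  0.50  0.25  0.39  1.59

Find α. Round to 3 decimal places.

Σσ²ᵢ = 2.28 + 1.64 + 0.61 + 1.21 + 1.69 + 1.59 = 9.02
Sum of the distinct covariances = 10.37
total variance = 9.02 + 2 × 10.37 = 29.76
α = (k/(k−1))·(1 − Σσ²ᵢ/total variance) = (6/5)·(1 − 9.02/29.76) = 0.836

α = 0.836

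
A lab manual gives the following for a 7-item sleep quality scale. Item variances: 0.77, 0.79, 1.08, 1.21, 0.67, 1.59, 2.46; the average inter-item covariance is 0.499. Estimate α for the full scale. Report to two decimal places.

sum of item variances = 0.77 + 0.79 + 1.08 + 1.21 + 0.67 + 1.59 + 2.46 = 8.57
Sum of the 21 distinct covariances = 21 × 0.499 = 10.479
Var(T) = sum of item variances + 2·Σcov = 8.57 + 2 × 10.479 = 29.528
α = (7/6)·(1 − 8.57/29.528) = 0.83

α = 0.83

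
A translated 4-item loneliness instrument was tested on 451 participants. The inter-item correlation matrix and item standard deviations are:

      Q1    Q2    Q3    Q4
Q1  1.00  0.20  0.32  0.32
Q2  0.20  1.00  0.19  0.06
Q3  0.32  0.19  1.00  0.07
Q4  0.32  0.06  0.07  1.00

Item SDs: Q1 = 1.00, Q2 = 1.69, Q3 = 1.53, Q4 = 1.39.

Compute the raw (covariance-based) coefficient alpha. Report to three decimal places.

coefficient alpha = 0.448

Σσ²ᵢ = 1.00² + 1.69² + 1.53² + 1.39² = 8.1291
Covariances σ_ij = r_ij · s_i · s_j:
  σ(Q1,Q2) = 0.20 × 1.00 × 1.69 = 0.3380
  σ(Q1,Q3) = 0.32 × 1.00 × 1.53 = 0.4896
  σ(Q1,Q4) = 0.32 × 1.00 × 1.39 = 0.4448
  σ(Q2,Q3) = 0.19 × 1.69 × 1.53 = 0.4913
  σ(Q2,Q4) = 0.06 × 1.69 × 1.39 = 0.1409
  σ(Q3,Q4) = 0.07 × 1.53 × 1.39 = 0.1489
σ²_T = Σσ²ᵢ + 2·Σσ_ij = 8.1291 + 2 × 2.0535 = 12.2361
α = (4/3)·(1 − 8.1291/12.2361) = 0.448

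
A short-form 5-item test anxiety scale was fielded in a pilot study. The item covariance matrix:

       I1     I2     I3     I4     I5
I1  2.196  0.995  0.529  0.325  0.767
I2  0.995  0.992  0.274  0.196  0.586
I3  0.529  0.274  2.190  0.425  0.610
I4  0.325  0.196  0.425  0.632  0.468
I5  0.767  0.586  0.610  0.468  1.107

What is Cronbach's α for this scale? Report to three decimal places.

ΣVar(i) = 2.196 + 0.992 + 2.190 + 0.632 + 1.107 = 7.117
Sum of the distinct covariances = 5.175
Var(T) = 7.117 + 2 × 5.175 = 17.467
α = (k/(k−1))·(1 − ΣVar(i)/Var(T)) = (5/4)·(1 − 7.117/17.467) = 0.741

α = 0.741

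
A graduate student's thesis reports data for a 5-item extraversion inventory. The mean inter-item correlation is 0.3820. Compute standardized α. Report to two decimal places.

standardized α = 0.76

Standardized α = k·r̄ / (1 + (k−1)·r̄) = 5 × 0.3820 / (1 + 4 × 0.3820)
  = 1.9100 / 2.5280 = 0.76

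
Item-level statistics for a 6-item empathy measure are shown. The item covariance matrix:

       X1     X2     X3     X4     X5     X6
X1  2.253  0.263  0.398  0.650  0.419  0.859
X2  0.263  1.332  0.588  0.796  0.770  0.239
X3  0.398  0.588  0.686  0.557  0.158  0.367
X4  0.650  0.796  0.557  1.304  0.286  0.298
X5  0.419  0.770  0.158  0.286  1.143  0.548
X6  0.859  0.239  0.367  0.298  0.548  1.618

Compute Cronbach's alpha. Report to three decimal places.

ΣVar(i) = 2.253 + 1.332 + 0.686 + 1.304 + 1.143 + 1.618 = 8.336
Sum of off-diagonal covariances = 7.196
Var(T) = 8.336 + 2 × 7.196 = 22.728
α = (k/(k−1))·(1 − ΣVar(i)/Var(T)) = (6/5)·(1 − 8.336/22.728) = 0.760

Cronbach's alpha = 0.760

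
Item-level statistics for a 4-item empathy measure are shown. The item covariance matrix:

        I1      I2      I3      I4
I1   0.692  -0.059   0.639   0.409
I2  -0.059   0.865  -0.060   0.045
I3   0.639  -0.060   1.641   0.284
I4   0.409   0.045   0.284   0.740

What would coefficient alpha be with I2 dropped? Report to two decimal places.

α = 0.70

Remaining items: I1, I3, I4 (k = 3).
sum of item variances = 0.692 + 1.641 + 0.740 = 3.073
σ²_total = 3.073 + 2 × 1.332 = 5.737
α (item deleted) = (3/2)·(1 − 3.073/5.737) = 0.70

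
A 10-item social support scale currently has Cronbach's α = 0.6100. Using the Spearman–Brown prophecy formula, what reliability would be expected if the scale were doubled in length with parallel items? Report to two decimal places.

Length factor m = 2
α' = m·α / (1 + (m−1)·α)
   = 2 × 0.6100 / (1 + (2 − 1) × 0.6100)
   = 1.2200 / 1.6100 = 0.76

predicted reliability = 0.76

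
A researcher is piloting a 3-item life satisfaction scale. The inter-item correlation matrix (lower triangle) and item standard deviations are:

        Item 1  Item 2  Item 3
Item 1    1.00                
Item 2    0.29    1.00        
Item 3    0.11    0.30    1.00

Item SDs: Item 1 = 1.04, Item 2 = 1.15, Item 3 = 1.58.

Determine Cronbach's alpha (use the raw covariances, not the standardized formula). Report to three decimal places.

Σσ²ᵢ = 1.04² + 1.15² + 1.58² = 4.9005
Covariances σ_ij = r_ij · s_i · s_j:
  σ(Item 1,Item 2) = 0.29 × 1.04 × 1.15 = 0.3468
  σ(Item 1,Item 3) = 0.11 × 1.04 × 1.58 = 0.1808
  σ(Item 2,Item 3) = 0.30 × 1.15 × 1.58 = 0.5451
σ²_T = Σσ²ᵢ + 2·Σσ_ij = 4.9005 + 2 × 1.0727 = 7.0459
α = (3/2)·(1 − 4.9005/7.0459) = 0.457

Cronbach's alpha = 0.457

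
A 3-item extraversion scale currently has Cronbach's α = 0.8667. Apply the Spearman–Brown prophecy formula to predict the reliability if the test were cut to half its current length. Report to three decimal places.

Length factor m = 1/2
α' = m·α / (1 − (1−m)·α)
   = 1/2 × 0.8667 / (1 − (1 − 1/2) × 0.8667)
   = 0.4334 / 0.5666 = 0.765

predicted reliability = 0.765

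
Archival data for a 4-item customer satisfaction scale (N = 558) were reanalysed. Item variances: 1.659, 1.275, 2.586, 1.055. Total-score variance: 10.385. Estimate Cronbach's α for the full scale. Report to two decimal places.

ΣVar(i) = 1.659 + 1.275 + 2.586 + 1.055 = 6.575
α = (k/(k−1))·(1 − ΣVar(i)/σ²_total) = (4/3)·(1 − 6.575/10.385) = 0.49

α = 0.49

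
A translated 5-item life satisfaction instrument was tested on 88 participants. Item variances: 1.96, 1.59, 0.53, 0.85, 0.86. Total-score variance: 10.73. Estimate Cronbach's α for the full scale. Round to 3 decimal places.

α = 0.575

sum of item variances = 1.96 + 1.59 + 0.53 + 0.85 + 0.86 = 5.79
α = (k/(k−1))·(1 − sum of item variances/total variance) = (5/4)·(1 − 5.79/10.73) = 0.575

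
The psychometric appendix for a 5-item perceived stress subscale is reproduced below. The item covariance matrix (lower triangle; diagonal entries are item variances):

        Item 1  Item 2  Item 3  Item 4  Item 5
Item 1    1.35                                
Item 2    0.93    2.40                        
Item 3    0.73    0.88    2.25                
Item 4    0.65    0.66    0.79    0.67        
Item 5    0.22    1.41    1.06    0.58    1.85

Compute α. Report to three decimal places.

α = 0.812

ΣVar(i) = 1.35 + 2.40 + 2.25 + 0.67 + 1.85 = 8.52
Sum of the distinct covariances = 7.91
Var(T) = 8.52 + 2 × 7.91 = 24.34
α = (k/(k−1))·(1 − ΣVar(i)/Var(T)) = (5/4)·(1 − 8.52/24.34) = 0.812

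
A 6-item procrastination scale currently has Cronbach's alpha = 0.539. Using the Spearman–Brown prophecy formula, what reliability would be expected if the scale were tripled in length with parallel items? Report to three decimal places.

Length factor m = 3
α' = m·α / (1 + (m−1)·α)
   = 3 × 0.539 / (1 + (3 − 1) × 0.539)
   = 1.6170 / 2.0780 = 0.778

predicted reliability = 0.778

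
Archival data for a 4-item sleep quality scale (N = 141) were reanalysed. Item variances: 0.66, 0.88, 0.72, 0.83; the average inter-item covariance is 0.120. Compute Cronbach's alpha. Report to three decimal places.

sum of item variances = 0.66 + 0.88 + 0.72 + 0.83 = 3.09
Sum of the 6 distinct covariances = 6 × 0.120 = 0.720
Var(T) = sum of item variances + 2·Σcov = 3.09 + 2 × 0.720 = 4.530
α = (4/3)·(1 − 3.09/4.530) = 0.424

α = 0.424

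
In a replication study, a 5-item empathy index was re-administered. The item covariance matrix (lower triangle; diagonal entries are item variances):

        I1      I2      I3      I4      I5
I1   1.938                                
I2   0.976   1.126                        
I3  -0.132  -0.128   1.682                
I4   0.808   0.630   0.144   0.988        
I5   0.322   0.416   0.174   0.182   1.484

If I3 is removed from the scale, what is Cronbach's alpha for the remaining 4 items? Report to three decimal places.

α = 0.729

Remaining items: I1, I2, I4, I5 (k = 4).
sum of item variances = 1.938 + 1.126 + 0.988 + 1.484 = 5.536
σ²_total = 5.536 + 2 × 3.334 = 12.204
α (item deleted) = (4/3)·(1 − 5.536/12.204) = 0.729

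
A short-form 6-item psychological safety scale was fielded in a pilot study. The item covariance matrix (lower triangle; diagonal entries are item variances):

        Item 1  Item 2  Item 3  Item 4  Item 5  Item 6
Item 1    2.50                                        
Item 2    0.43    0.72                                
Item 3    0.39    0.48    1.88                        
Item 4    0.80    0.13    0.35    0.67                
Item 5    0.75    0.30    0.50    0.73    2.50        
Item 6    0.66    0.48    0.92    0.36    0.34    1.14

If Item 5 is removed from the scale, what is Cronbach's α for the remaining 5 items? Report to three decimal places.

Cronbach's α = 0.739

Remaining items: Item 1, Item 2, Item 3, Item 4, Item 6 (k = 5).
ΣVar(i) = 2.50 + 0.72 + 1.88 + 0.67 + 1.14 = 6.91
Var(T) = 6.91 + 2 × 5.00 = 16.91
α (item deleted) = (5/4)·(1 − 6.91/16.91) = 0.739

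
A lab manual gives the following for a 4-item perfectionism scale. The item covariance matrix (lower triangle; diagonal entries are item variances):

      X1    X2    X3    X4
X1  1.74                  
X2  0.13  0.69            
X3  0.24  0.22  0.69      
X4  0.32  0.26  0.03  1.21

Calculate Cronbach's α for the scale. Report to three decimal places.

Σσᵢ² = 1.74 + 0.69 + 0.69 + 1.21 = 4.33
Σ_{i<j} σ_ij = 1.20
σ²_total = 4.33 + 2 × 1.20 = 6.73
α = (k/(k−1))·(1 − Σσᵢ²/σ²_total) = (4/3)·(1 − 4.33/6.73) = 0.475

Cronbach's α = 0.475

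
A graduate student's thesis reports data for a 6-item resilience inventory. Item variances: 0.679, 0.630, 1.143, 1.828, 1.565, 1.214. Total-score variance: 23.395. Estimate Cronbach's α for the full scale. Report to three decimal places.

α = 0.838

Σσᵢ² = 0.679 + 0.630 + 1.143 + 1.828 + 1.565 + 1.214 = 7.059
α = (k/(k−1))·(1 − Σσᵢ²/Var(T)) = (6/5)·(1 − 7.059/23.395) = 0.838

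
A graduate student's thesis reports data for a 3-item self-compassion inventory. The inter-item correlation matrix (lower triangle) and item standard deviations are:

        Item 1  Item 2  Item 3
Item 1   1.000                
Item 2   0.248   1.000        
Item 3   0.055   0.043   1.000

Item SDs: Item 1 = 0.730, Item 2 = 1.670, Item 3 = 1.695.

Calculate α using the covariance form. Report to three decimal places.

Σσ²ᵢ = 0.730² + 1.670² + 1.695² = 6.1948
Covariances σ_ij = r_ij · s_i · s_j:
  σ(Item 1,Item 2) = 0.248 × 0.730 × 1.670 = 0.3023
  σ(Item 1,Item 3) = 0.055 × 0.730 × 1.695 = 0.0681
  σ(Item 2,Item 3) = 0.043 × 1.670 × 1.695 = 0.1217
σ²_T = Σσ²ᵢ + 2·Σσ_ij = 6.1948 + 2 × 0.4921 = 7.1790
α = (3/2)·(1 − 6.1948/7.1790) = 0.206

α = 0.206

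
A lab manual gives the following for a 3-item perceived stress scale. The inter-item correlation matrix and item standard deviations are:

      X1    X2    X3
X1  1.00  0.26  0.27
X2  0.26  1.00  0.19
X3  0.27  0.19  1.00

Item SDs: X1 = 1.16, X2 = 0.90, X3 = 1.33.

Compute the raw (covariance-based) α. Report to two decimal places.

Σσ²ᵢ = 1.16² + 0.90² + 1.33² = 3.9245
Covariances σ_ij = r_ij · s_i · s_j:
  σ(X1,X2) = 0.26 × 1.16 × 0.90 = 0.2714
  σ(X1,X3) = 0.27 × 1.16 × 1.33 = 0.4166
  σ(X2,X3) = 0.19 × 0.90 × 1.33 = 0.2274
σ²_T = Σσ²ᵢ + 2·Σσ_ij = 3.9245 + 2 × 0.9154 = 5.7553
α = (3/2)·(1 − 3.9245/5.7553) = 0.48

α = 0.48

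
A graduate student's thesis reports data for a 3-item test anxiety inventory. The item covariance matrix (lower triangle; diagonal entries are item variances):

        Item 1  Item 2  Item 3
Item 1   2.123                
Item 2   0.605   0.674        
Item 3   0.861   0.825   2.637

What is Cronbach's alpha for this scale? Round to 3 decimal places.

Cronbach's alpha = 0.686

Σσ²ᵢ = 2.123 + 0.674 + 2.637 = 5.434
Sum of off-diagonal covariances = 2.291
Var(T) = 5.434 + 2 × 2.291 = 10.016
α = (k/(k−1))·(1 − Σσ²ᵢ/Var(T)) = (3/2)·(1 − 5.434/10.016) = 0.686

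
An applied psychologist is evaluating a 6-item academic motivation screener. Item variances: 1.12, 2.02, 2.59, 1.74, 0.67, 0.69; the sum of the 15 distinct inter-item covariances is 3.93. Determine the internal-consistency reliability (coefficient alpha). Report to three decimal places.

α = 0.565

Σσ²ᵢ = 1.12 + 2.02 + 2.59 + 1.74 + 0.67 + 0.69 = 8.83
Sum of distinct covariances = 3.93
σ²_T = Σσ²ᵢ + 2·Σcov = 8.83 + 2 × 3.93 = 16.69
α = (6/5)·(1 − 8.83/16.69) = 0.565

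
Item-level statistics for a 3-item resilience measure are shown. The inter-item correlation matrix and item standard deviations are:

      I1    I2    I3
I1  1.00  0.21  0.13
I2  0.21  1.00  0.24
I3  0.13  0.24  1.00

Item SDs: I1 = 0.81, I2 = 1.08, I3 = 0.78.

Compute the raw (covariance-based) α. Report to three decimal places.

Σσ²ᵢ = 0.81² + 1.08² + 0.78² = 2.4309
Covariances σ_ij = r_ij · s_i · s_j:
  σ(I1,I2) = 0.21 × 0.81 × 1.08 = 0.1837
  σ(I1,I3) = 0.13 × 0.81 × 0.78 = 0.0821
  σ(I2,I3) = 0.24 × 1.08 × 0.78 = 0.2022
σ²_T = Σσ²ᵢ + 2·Σσ_ij = 2.4309 + 2 × 0.4680 = 3.3669
α = (3/2)·(1 − 2.4309/3.3669) = 0.417

α = 0.417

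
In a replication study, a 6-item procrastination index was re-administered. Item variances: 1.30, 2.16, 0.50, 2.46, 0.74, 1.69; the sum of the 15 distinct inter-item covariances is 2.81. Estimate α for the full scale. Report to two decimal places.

Σσ²ᵢ = 1.30 + 2.16 + 0.50 + 2.46 + 0.74 + 1.69 = 8.85
Sum of distinct covariances = 2.81
Var(T) = Σσ²ᵢ + 2·Σcov = 8.85 + 2 × 2.81 = 14.47
α = (6/5)·(1 − 8.85/14.47) = 0.47

α = 0.47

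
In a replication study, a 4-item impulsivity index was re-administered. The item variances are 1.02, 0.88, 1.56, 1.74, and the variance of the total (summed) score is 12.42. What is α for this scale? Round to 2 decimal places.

sum of item variances = 1.02 + 0.88 + 1.56 + 1.74 = 5.20
α = (k/(k−1))·(1 − sum of item variances/σ²_total) = (4/3)·(1 − 5.20/12.42) = 0.78

α = 0.78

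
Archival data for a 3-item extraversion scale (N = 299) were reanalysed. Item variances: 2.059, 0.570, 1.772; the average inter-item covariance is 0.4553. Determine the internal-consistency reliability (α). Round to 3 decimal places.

α = 0.574

Σσ²ᵢ = 2.059 + 0.570 + 1.772 = 4.401
Sum of the 3 distinct covariances = 3 × 0.4553 = 1.3659
total variance = Σσ²ᵢ + 2·Σcov = 4.401 + 2 × 1.3659 = 7.1328
α = (3/2)·(1 − 4.401/7.1328) = 0.574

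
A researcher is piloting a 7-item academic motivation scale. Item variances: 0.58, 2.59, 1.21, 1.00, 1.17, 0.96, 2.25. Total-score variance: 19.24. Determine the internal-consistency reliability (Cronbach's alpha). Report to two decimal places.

Σσ²ᵢ = 0.58 + 2.59 + 1.21 + 1.00 + 1.17 + 0.96 + 2.25 = 9.76
α = (k/(k−1))·(1 − Σσ²ᵢ/σ²_T) = (7/6)·(1 − 9.76/19.24) = 0.57

α = 0.57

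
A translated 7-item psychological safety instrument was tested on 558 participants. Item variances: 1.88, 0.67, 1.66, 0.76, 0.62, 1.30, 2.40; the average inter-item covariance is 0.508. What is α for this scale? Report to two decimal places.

α = 0.81

Σσ²ᵢ = 1.88 + 0.67 + 1.66 + 0.76 + 0.62 + 1.30 + 2.40 = 9.29
Sum of the 21 distinct covariances = 21 × 0.508 = 10.668
total variance = Σσ²ᵢ + 2·Σcov = 9.29 + 2 × 10.668 = 30.626
α = (7/6)·(1 − 9.29/30.626) = 0.81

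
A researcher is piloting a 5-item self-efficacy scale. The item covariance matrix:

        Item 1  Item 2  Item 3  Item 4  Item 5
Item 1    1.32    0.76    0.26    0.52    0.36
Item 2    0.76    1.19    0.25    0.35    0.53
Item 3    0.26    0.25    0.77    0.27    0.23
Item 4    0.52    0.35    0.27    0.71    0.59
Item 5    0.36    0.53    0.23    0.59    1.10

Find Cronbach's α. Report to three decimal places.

α = 0.773

sum of item variances = 1.32 + 1.19 + 0.77 + 0.71 + 1.10 = 5.09
Sum of the distinct covariances = 4.12
σ²_T = 5.09 + 2 × 4.12 = 13.33
α = (k/(k−1))·(1 − sum of item variances/σ²_T) = (5/4)·(1 − 5.09/13.33) = 0.773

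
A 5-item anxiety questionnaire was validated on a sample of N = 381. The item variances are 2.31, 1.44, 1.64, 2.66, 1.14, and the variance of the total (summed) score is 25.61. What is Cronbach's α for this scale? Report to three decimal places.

ΣVar(i) = 2.31 + 1.44 + 1.64 + 2.66 + 1.14 = 9.19
α = (k/(k−1))·(1 − ΣVar(i)/Var(T)) = (5/4)·(1 − 9.19/25.61) = 0.801

Cronbach's α = 0.801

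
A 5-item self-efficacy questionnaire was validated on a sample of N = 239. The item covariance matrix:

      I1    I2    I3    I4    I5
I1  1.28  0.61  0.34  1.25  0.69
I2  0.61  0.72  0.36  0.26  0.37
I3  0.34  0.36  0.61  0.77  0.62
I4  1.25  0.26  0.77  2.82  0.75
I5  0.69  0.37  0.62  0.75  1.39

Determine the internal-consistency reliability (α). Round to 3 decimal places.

α = 0.798

Σσ²ᵢ = 1.28 + 0.72 + 0.61 + 2.82 + 1.39 = 6.82
Sum of off-diagonal covariances = 6.02
σ²_T = 6.82 + 2 × 6.02 = 18.86
α = (k/(k−1))·(1 − Σσ²ᵢ/σ²_T) = (5/4)·(1 − 6.82/18.86) = 0.798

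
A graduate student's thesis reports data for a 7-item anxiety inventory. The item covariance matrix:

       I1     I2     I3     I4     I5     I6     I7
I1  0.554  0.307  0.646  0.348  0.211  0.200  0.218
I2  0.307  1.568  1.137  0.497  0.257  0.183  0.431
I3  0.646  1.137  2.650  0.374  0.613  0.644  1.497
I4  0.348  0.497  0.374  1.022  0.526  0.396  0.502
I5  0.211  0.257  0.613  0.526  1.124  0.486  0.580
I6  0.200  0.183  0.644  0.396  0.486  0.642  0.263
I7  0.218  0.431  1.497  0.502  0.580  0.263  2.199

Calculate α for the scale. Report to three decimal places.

Σσᵢ² = 0.554 + 1.568 + 2.650 + 1.022 + 1.124 + 0.642 + 2.199 = 9.759
Sum of off-diagonal covariances = 10.316
σ²_T = 9.759 + 2 × 10.316 = 30.391
α = (k/(k−1))·(1 − Σσᵢ²/σ²_T) = (7/6)·(1 − 9.759/30.391) = 0.792

α = 0.792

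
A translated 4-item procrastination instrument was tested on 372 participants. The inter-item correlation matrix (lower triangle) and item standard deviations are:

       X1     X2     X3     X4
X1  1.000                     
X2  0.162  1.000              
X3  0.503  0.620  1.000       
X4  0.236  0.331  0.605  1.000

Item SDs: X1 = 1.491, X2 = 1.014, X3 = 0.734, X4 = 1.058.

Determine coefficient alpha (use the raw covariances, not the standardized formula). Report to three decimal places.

α = 0.667

Σσ²ᵢ = 1.491² + 1.014² + 0.734² + 1.058² = 4.9094
Covariances σ_ij = r_ij · s_i · s_j:
  σ(X1,X2) = 0.162 × 1.491 × 1.014 = 0.2449
  σ(X1,X3) = 0.503 × 1.491 × 0.734 = 0.5505
  σ(X1,X4) = 0.236 × 1.491 × 1.058 = 0.3723
  σ(X2,X3) = 0.620 × 1.014 × 0.734 = 0.4615
  σ(X2,X4) = 0.331 × 1.014 × 1.058 = 0.3551
  σ(X3,X4) = 0.605 × 0.734 × 1.058 = 0.4698
σ²_T = Σσ²ᵢ + 2·Σσ_ij = 4.9094 + 2 × 2.4541 = 9.8176
α = (4/3)·(1 − 4.9094/9.8176) = 0.667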